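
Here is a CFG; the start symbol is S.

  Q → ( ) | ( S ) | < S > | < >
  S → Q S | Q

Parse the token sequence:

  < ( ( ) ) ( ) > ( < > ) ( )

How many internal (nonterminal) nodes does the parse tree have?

[S [Q < [S [Q ( [S [Q ( )]] )] [S [Q ( )]]] >] [S [Q ( [S [Q < >]] )] [S [Q ( )]]]]

14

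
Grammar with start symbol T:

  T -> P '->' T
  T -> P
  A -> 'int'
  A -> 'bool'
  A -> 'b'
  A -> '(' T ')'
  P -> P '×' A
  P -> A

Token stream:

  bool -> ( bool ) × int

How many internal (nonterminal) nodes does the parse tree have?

[T [P [A bool]] -> [T [P [P [A ( [T [P [A bool]]] )]] × [A int]]]]

11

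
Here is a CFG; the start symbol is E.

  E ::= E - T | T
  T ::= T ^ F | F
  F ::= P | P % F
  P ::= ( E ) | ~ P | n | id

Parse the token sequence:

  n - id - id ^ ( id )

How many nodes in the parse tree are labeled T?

[E [E [E [T [F [P n]]]] - [T [F [P id]]]] - [T [T [F [P id]]] ^ [F [P ( [E [T [F [P id]]]] )]]]]

5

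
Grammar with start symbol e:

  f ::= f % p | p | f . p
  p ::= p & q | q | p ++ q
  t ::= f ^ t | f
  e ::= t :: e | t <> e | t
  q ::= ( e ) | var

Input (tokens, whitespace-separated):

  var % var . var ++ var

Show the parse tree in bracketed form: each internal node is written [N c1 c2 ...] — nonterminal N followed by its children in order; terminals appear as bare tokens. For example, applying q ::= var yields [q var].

[e [t [f [f [f [p [q var]]] % [p [q var]]] . [p [p [q var]] ++ [q var]]]]]

e
t
f
f . p
f % p . p
p % p . p
q % p . p
var % p . p
var % q . p
var % var . p
var % var . p ++ q
var % var . q ++ q
var % var . var ++ q
var % var . var ++ var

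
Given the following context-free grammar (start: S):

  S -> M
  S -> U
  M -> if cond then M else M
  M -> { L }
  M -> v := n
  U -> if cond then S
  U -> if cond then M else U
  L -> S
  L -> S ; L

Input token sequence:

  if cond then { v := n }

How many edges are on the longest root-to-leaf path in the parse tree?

[S [U if cond then [S [M { [L [S [M v := n]]] }]]]]

7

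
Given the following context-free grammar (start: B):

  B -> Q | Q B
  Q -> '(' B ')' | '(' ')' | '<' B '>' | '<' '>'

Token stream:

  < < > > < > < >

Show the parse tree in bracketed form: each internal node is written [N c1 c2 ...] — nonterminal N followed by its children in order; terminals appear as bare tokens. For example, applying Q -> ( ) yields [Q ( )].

B
Q B
< B > B
< Q > B
< < > > B
< < > > Q B
< < > > < > B
< < > > < > Q
< < > > < > < >

[B [Q < [B [Q < >]] >] [B [Q < >] [B [Q < >]]]]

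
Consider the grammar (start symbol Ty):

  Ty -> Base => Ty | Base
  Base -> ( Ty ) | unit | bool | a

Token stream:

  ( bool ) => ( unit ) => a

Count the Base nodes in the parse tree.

5

[Ty [Base ( [Ty [Base bool]] )] => [Ty [Base ( [Ty [Base unit]] )] => [Ty [Base a]]]]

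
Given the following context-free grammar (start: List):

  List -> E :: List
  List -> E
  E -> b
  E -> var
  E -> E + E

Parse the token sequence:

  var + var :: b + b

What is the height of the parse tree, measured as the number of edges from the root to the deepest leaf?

4

[List [E [E var] + [E var]] :: [List [E [E b] + [E b]]]]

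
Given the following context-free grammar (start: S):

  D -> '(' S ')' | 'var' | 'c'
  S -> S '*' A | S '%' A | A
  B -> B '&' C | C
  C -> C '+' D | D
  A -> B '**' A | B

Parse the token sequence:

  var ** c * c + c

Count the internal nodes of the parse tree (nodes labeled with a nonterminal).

[S [S [A [B [C [D var]]] ** [A [B [C [D c]]]]]] * [A [B [C [C [D c]] + [D c]]]]]

16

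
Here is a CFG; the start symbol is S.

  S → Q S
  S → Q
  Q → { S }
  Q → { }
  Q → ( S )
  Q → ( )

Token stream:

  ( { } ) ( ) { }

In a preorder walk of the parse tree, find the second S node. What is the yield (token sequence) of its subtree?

[S [Q ( [S [Q { }]] )] [S [Q ( )] [S [Q { }]]]]

{ }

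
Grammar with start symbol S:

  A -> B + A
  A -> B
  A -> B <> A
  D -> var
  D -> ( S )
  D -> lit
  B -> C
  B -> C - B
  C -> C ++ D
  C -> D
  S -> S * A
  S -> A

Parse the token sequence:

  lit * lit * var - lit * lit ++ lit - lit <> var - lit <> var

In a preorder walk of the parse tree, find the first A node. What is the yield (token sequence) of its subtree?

[S [S [S [S [A [B [C [D lit]]]]] * [A [B [C [D lit]]]]] * [A [B [C [D var]] - [B [C [D lit]]]]]] * [A [B [C [C [D lit]] ++ [D lit]] - [B [C [D lit]]]] <> [A [B [C [D var]] - [B [C [D lit]]]] <> [A [B [C [D var]]]]]]]

lit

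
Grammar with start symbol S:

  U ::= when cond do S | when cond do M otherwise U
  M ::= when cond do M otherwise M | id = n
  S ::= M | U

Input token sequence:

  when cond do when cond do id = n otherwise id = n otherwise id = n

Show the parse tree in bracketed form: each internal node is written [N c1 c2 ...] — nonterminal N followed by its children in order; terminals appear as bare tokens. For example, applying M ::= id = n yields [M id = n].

S
M
when cond do M otherwise M
when cond do when cond do M otherwise M otherwise M
when cond do when cond do id = n otherwise M otherwise M
when cond do when cond do id = n otherwise id = n otherwise M
when cond do when cond do id = n otherwise id = n otherwise id = n

[S [M when cond do [M when cond do [M id = n] otherwise [M id = n]] otherwise [M id = n]]]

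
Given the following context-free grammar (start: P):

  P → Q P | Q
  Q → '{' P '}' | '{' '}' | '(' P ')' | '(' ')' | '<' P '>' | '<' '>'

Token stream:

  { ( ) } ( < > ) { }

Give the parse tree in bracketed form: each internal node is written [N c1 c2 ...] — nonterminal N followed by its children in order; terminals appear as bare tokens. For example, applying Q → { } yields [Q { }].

P
Q P
{ P } P
{ Q } P
{ ( ) } P
{ ( ) } Q P
{ ( ) } ( P ) P
{ ( ) } ( Q ) P
{ ( ) } ( < > ) P
{ ( ) } ( < > ) Q
{ ( ) } ( < > ) { }

[P [Q { [P [Q ( )]] }] [P [Q ( [P [Q < >]] )] [P [Q { }]]]]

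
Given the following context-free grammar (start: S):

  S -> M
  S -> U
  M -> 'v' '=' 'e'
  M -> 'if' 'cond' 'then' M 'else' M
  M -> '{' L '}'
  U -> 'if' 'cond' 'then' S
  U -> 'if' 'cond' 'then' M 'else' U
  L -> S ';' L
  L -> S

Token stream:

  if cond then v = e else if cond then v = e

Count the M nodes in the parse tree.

[S [U if cond then [M v = e] else [U if cond then [S [M v = e]]]]]

2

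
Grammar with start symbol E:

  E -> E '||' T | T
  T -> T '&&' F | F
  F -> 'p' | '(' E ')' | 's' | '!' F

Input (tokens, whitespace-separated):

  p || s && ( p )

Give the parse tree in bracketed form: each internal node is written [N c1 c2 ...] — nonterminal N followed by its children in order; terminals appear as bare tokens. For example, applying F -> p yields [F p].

E
E || T
T || T
F || T
p || T
p || T && F
p || F && F
p || s && F
p || s && ( E )
p || s && ( T )
p || s && ( F )
p || s && ( p )

[E [E [T [F p]]] || [T [T [F s]] && [F ( [E [T [F p]]] )]]]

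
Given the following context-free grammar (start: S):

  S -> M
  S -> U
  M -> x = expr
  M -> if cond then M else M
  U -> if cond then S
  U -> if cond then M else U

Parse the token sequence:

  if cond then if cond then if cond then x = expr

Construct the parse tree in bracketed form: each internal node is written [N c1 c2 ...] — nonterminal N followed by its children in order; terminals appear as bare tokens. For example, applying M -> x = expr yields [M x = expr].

S
U
if cond then S
if cond then U
if cond then if cond then S
if cond then if cond then U
if cond then if cond then if cond then S
if cond then if cond then if cond then M
if cond then if cond then if cond then x = expr

[S [U if cond then [S [U if cond then [S [U if cond then [S [M x = expr]]]]]]]]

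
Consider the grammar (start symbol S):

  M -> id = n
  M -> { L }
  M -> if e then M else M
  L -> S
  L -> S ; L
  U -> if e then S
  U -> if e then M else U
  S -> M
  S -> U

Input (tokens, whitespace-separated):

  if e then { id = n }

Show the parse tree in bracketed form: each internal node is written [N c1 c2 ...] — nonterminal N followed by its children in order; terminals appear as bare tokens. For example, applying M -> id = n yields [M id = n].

S
U
if e then S
if e then M
if e then { L }
if e then { S }
if e then { M }
if e then { id = n }

[S [U if e then [S [M { [L [S [M id = n]]] }]]]]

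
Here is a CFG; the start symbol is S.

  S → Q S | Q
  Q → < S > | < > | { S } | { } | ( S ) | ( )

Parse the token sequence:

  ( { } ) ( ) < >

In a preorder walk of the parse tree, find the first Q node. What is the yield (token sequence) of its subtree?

( { } )

[S [Q ( [S [Q { }]] )] [S [Q ( )] [S [Q < >]]]]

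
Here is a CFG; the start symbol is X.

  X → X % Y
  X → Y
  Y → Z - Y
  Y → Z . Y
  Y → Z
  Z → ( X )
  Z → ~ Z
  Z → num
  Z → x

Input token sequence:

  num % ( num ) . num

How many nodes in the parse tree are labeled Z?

[X [X [Y [Z num]]] % [Y [Z ( [X [Y [Z num]]] )] . [Y [Z num]]]]

4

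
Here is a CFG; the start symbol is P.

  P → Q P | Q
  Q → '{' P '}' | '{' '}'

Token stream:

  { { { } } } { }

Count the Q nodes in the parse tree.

4

[P [Q { [P [Q { [P [Q { }]] }]] }] [P [Q { }]]]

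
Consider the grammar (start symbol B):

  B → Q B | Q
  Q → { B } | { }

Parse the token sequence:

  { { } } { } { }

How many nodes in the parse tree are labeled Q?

4

[B [Q { [B [Q { }]] }] [B [Q { }] [B [Q { }]]]]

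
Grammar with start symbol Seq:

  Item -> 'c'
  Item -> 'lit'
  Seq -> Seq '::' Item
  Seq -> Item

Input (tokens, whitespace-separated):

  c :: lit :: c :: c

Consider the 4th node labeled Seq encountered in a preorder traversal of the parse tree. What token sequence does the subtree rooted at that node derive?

[Seq [Seq [Seq [Seq [Item c]] :: [Item lit]] :: [Item c]] :: [Item c]]

c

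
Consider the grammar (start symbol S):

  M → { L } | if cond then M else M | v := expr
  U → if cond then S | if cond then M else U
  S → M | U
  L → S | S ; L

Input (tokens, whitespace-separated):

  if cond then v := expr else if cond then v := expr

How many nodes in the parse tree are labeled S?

2

[S [U if cond then [M v := expr] else [U if cond then [S [M v := expr]]]]]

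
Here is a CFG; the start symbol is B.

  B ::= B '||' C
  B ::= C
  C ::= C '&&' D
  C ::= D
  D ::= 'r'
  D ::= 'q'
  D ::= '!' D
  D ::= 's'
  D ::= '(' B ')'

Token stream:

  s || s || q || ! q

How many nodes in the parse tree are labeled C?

4

[B [B [B [B [C [D s]]] || [C [D s]]] || [C [D q]]] || [C [D ! [D q]]]]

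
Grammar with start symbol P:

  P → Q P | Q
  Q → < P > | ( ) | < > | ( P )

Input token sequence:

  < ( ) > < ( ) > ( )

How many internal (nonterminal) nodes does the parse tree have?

10

[P [Q < [P [Q ( )]] >] [P [Q < [P [Q ( )]] >] [P [Q ( )]]]]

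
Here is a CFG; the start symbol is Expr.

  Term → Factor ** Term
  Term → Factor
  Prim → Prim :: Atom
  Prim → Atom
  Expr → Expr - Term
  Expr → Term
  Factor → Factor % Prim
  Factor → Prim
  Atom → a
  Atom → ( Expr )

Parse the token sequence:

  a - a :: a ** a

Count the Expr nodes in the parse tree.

2

[Expr [Expr [Term [Factor [Prim [Atom a]]]]] - [Term [Factor [Prim [Prim [Atom a]] :: [Atom a]]] ** [Term [Factor [Prim [Atom a]]]]]]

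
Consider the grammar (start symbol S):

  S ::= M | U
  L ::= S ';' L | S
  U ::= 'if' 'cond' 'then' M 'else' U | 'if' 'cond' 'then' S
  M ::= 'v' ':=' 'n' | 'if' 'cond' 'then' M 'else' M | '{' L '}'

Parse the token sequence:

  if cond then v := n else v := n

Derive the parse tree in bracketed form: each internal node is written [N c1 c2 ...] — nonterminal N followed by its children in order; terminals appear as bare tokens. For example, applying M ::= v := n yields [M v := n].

[S [M if cond then [M v := n] else [M v := n]]]

S
M
if cond then M else M
if cond then v := n else M
if cond then v := n else v := n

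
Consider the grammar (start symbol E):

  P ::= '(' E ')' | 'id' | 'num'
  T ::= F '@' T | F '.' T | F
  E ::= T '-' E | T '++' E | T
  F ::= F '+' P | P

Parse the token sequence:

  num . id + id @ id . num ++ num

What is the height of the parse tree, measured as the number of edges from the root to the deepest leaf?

7

[E [T [F [P num]] . [T [F [F [P id]] + [P id]] @ [T [F [P id]] . [T [F [P num]]]]]] ++ [E [T [F [P num]]]]]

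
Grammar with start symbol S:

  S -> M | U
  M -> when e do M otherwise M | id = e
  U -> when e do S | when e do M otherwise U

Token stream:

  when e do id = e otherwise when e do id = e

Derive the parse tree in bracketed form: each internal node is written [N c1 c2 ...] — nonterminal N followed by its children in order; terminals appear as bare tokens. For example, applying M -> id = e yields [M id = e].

[S [U when e do [M id = e] otherwise [U when e do [S [M id = e]]]]]

S
U
when e do M otherwise U
when e do id = e otherwise U
when e do id = e otherwise when e do S
when e do id = e otherwise when e do M
when e do id = e otherwise when e do id = e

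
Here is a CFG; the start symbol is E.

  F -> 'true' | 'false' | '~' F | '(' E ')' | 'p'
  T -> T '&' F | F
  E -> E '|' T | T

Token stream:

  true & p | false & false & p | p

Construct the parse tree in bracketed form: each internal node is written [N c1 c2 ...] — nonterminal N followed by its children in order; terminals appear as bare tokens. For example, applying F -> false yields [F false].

E
E | T
E | T | T
T | T | T
T & F | T | T
F & F | T | T
true & F | T | T
true & p | T | T
true & p | T & F | T
true & p | T & F & F | T
true & p | F & F & F | T
true & p | false & F & F | T
true & p | false & false & F | T
true & p | false & false & p | T
true & p | false & false & p | F
true & p | false & false & p | p

[E [E [E [T [T [F true]] & [F p]]] | [T [T [T [F false]] & [F false]] & [F p]]] | [T [F p]]]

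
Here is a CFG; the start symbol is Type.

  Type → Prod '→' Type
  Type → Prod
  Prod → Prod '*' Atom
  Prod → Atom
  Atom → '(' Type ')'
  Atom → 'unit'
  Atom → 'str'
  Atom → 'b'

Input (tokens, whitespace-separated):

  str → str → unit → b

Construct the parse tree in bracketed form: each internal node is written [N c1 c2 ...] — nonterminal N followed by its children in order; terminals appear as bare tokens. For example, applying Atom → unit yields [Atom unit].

Type
Prod → Type
Atom → Type
str → Type
str → Prod → Type
str → Atom → Type
str → str → Type
str → str → Prod → Type
str → str → Atom → Type
str → str → unit → Type
str → str → unit → Prod
str → str → unit → Atom
str → str → unit → b

[Type [Prod [Atom str]] → [Type [Prod [Atom str]] → [Type [Prod [Atom unit]] → [Type [Prod [Atom b]]]]]]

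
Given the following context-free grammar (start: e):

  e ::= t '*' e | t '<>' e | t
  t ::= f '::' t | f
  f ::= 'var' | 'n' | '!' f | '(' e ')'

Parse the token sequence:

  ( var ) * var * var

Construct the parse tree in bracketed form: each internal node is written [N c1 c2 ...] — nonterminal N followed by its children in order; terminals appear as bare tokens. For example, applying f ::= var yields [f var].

[e [t [f ( [e [t [f var]]] )]] * [e [t [f var]] * [e [t [f var]]]]]

e
t * e
f * e
( e ) * e
( t ) * e
( f ) * e
( var ) * e
( var ) * t * e
( var ) * f * e
( var ) * var * e
( var ) * var * t
( var ) * var * f
( var ) * var * var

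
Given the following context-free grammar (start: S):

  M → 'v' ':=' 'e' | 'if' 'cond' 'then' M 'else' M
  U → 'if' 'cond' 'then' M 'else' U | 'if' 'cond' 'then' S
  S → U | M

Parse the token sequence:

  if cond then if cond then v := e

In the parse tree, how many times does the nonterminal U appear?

2

[S [U if cond then [S [U if cond then [S [M v := e]]]]]]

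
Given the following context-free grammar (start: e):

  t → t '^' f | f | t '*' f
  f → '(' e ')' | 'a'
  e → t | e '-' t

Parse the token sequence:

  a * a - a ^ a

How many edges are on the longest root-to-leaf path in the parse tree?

[e [e [t [t [f a]] * [f a]]] - [t [t [f a]] ^ [f a]]]

5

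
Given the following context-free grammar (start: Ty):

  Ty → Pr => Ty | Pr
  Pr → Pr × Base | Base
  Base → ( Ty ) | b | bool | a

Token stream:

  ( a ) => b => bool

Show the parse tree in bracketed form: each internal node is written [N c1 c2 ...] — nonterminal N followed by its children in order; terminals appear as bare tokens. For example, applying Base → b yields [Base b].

Ty
Pr => Ty
Base => Ty
( Ty ) => Ty
( Pr ) => Ty
( Base ) => Ty
( a ) => Ty
( a ) => Pr => Ty
( a ) => Base => Ty
( a ) => b => Ty
( a ) => b => Pr
( a ) => b => Base
( a ) => b => bool

[Ty [Pr [Base ( [Ty [Pr [Base a]]] )]] => [Ty [Pr [Base b]] => [Ty [Pr [Base bool]]]]]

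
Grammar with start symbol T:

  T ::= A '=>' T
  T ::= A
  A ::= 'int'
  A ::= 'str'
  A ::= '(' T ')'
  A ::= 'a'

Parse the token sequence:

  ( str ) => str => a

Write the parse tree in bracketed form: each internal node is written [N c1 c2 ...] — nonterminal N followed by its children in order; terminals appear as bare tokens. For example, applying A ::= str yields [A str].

T
A => T
( T ) => T
( A ) => T
( str ) => T
( str ) => A => T
( str ) => str => T
( str ) => str => A
( str ) => str => a

[T [A ( [T [A str]] )] => [T [A str] => [T [A a]]]]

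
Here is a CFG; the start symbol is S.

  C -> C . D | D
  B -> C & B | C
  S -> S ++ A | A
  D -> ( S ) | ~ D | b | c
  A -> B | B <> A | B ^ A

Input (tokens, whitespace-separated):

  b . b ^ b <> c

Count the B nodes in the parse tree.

[S [A [B [C [C [D b]] . [D b]]] ^ [A [B [C [D b]]] <> [A [B [C [D c]]]]]]]

3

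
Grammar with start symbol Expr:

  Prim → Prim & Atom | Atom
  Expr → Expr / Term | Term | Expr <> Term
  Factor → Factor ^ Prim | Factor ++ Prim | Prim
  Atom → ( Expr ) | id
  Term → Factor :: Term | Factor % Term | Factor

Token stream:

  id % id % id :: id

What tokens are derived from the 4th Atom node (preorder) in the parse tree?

id

[Expr [Term [Factor [Prim [Atom id]]] % [Term [Factor [Prim [Atom id]]] % [Term [Factor [Prim [Atom id]]] :: [Term [Factor [Prim [Atom id]]]]]]]]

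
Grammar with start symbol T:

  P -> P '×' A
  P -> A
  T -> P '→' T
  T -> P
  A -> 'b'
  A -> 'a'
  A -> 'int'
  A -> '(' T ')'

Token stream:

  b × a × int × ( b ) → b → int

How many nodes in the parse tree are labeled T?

4

[T [P [P [P [P [A b]] × [A a]] × [A int]] × [A ( [T [P [A b]]] )]] → [T [P [A b]] → [T [P [A int]]]]]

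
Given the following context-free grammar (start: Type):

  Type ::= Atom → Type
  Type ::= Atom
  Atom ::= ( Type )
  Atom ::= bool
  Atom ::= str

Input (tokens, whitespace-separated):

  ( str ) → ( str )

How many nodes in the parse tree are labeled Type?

4

[Type [Atom ( [Type [Atom str]] )] → [Type [Atom ( [Type [Atom str]] )]]]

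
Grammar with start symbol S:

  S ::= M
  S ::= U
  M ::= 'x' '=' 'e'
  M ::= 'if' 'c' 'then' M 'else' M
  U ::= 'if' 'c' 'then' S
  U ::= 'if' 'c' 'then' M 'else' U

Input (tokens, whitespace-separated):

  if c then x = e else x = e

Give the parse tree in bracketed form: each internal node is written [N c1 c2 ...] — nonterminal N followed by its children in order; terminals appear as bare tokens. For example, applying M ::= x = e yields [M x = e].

S
M
if c then M else M
if c then x = e else M
if c then x = e else x = e

[S [M if c then [M x = e] else [M x = e]]]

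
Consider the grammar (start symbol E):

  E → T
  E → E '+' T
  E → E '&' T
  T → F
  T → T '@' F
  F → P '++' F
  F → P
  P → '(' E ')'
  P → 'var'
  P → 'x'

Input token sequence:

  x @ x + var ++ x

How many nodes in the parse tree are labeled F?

[E [E [T [T [F [P x]]] @ [F [P x]]]] + [T [F [P var] ++ [F [P x]]]]]

4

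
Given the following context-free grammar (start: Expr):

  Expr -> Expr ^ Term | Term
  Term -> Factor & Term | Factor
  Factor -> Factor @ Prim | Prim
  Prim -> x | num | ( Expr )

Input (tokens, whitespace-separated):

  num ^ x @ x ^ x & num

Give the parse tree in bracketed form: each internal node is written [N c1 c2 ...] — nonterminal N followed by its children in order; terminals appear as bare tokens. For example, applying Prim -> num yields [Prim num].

[Expr [Expr [Expr [Term [Factor [Prim num]]]] ^ [Term [Factor [Factor [Prim x]] @ [Prim x]]]] ^ [Term [Factor [Prim x]] & [Term [Factor [Prim num]]]]]

Expr
Expr ^ Term
Expr ^ Term ^ Term
Term ^ Term ^ Term
Factor ^ Term ^ Term
Prim ^ Term ^ Term
num ^ Term ^ Term
num ^ Factor ^ Term
num ^ Factor @ Prim ^ Term
num ^ Prim @ Prim ^ Term
num ^ x @ Prim ^ Term
num ^ x @ x ^ Term
num ^ x @ x ^ Factor & Term
num ^ x @ x ^ Prim & Term
num ^ x @ x ^ x & Term
num ^ x @ x ^ x & Factor
num ^ x @ x ^ x & Prim
num ^ x @ x ^ x & num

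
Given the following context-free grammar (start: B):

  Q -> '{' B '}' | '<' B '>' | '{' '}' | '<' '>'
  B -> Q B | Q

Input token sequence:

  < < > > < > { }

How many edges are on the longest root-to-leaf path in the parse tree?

[B [Q < [B [Q < >]] >] [B [Q < >] [B [Q { }]]]]

4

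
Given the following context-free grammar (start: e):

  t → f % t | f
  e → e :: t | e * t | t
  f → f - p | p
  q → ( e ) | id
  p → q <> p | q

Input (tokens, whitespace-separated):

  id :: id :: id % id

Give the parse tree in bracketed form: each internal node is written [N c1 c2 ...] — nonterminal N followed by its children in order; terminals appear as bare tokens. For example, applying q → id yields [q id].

e
e :: t
e :: t :: t
t :: t :: t
f :: t :: t
p :: t :: t
q :: t :: t
id :: t :: t
id :: f :: t
id :: p :: t
id :: q :: t
id :: id :: t
id :: id :: f % t
id :: id :: p % t
id :: id :: q % t
id :: id :: id % t
id :: id :: id % f
id :: id :: id % p
id :: id :: id % q
id :: id :: id % id

[e [e [e [t [f [p [q id]]]]] :: [t [f [p [q id]]]]] :: [t [f [p [q id]]] % [t [f [p [q id]]]]]]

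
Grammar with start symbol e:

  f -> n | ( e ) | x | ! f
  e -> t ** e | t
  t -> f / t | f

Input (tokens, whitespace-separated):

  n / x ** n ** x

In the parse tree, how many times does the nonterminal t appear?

[e [t [f n] / [t [f x]]] ** [e [t [f n]] ** [e [t [f x]]]]]

4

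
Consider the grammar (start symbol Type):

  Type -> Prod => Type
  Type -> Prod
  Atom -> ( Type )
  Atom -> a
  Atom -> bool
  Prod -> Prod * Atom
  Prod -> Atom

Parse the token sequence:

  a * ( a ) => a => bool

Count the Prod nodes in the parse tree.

5

[Type [Prod [Prod [Atom a]] * [Atom ( [Type [Prod [Atom a]]] )]] => [Type [Prod [Atom a]] => [Type [Prod [Atom bool]]]]]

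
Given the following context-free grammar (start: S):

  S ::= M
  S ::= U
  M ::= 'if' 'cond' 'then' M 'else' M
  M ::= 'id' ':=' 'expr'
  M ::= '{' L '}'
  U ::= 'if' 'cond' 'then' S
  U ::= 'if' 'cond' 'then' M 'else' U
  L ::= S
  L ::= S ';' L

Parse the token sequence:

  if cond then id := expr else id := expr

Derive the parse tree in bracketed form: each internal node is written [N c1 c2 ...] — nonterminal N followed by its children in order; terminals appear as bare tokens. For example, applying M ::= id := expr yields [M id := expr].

[S [M if cond then [M id := expr] else [M id := expr]]]

S
M
if cond then M else M
if cond then id := expr else M
if cond then id := expr else id := expr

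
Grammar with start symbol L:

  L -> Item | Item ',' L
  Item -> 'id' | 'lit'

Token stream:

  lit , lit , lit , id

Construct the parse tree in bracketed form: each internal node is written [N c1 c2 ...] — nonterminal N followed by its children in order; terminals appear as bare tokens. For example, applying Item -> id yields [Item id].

[L [Item lit] , [L [Item lit] , [L [Item lit] , [L [Item id]]]]]

L
Item , L
lit , L
lit , Item , L
lit , lit , L
lit , lit , Item , L
lit , lit , lit , L
lit , lit , lit , Item
lit , lit , lit , id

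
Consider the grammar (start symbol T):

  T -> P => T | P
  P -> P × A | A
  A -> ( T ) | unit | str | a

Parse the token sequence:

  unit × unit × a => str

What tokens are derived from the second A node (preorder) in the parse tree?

[T [P [P [P [A unit]] × [A unit]] × [A a]] => [T [P [A str]]]]

unit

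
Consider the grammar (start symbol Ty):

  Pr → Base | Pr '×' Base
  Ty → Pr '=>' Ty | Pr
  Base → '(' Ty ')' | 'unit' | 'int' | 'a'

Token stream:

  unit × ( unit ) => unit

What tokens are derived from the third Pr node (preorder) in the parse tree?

unit

[Ty [Pr [Pr [Base unit]] × [Base ( [Ty [Pr [Base unit]]] )]] => [Ty [Pr [Base unit]]]]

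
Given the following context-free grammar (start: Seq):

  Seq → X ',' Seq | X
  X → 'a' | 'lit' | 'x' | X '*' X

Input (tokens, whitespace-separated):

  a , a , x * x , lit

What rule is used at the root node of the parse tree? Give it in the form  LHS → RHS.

[Seq [X a] , [Seq [X a] , [Seq [X [X x] * [X x]] , [Seq [X lit]]]]]

Seq → X ',' Seq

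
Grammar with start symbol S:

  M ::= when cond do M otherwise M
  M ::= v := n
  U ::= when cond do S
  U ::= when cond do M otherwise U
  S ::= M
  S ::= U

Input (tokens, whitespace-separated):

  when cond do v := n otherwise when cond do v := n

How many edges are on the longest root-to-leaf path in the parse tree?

[S [U when cond do [M v := n] otherwise [U when cond do [S [M v := n]]]]]

5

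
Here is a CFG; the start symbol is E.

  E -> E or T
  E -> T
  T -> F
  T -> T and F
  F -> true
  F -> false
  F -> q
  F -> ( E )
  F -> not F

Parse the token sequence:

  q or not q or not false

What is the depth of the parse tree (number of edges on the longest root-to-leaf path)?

5

[E [E [E [T [F q]]] or [T [F not [F q]]]] or [T [F not [F false]]]]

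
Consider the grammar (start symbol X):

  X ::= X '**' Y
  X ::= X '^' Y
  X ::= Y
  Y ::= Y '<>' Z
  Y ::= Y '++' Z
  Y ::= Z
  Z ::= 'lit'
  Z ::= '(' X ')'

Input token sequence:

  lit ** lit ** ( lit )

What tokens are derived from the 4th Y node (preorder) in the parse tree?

lit

[X [X [X [Y [Z lit]]] ** [Y [Z lit]]] ** [Y [Z ( [X [Y [Z lit]]] )]]]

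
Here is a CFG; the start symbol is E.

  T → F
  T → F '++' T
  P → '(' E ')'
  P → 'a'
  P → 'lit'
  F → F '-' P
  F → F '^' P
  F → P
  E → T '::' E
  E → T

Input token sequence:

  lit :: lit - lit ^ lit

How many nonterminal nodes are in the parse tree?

12

[E [T [F [P lit]]] :: [E [T [F [F [F [P lit]] - [P lit]] ^ [P lit]]]]]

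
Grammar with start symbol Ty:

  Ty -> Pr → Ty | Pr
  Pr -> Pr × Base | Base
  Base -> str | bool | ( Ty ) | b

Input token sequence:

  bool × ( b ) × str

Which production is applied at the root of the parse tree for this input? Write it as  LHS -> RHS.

Ty -> Pr

[Ty [Pr [Pr [Pr [Base bool]] × [Base ( [Ty [Pr [Base b]]] )]] × [Base str]]]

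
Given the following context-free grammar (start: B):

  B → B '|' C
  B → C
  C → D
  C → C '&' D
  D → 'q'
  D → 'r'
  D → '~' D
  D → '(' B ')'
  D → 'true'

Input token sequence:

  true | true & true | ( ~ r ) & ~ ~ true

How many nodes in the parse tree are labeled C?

[B [B [B [C [D true]]] | [C [C [D true]] & [D true]]] | [C [C [D ( [B [C [D ~ [D r]]]] )]] & [D ~ [D ~ [D true]]]]]

6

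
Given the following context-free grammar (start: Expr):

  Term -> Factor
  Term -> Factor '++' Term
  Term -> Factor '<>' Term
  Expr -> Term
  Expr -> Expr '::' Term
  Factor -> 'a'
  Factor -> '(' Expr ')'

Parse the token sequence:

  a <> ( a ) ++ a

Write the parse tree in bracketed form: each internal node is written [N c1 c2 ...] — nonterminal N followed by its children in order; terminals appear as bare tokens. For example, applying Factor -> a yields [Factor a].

Expr
Term
Factor <> Term
a <> Term
a <> Factor ++ Term
a <> ( Expr ) ++ Term
a <> ( Term ) ++ Term
a <> ( Factor ) ++ Term
a <> ( a ) ++ Term
a <> ( a ) ++ Factor
a <> ( a ) ++ a

[Expr [Term [Factor a] <> [Term [Factor ( [Expr [Term [Factor a]]] )] ++ [Term [Factor a]]]]]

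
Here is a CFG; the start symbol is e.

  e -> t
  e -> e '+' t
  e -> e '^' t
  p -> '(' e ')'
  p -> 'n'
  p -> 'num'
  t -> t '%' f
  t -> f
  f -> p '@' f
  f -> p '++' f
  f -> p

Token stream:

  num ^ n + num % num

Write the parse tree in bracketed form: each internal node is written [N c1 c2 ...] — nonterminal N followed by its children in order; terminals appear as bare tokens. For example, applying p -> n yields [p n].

e
e + t
e ^ t + t
t ^ t + t
f ^ t + t
p ^ t + t
num ^ t + t
num ^ f + t
num ^ p + t
num ^ n + t
num ^ n + t % f
num ^ n + f % f
num ^ n + p % f
num ^ n + num % f
num ^ n + num % p
num ^ n + num % num

[e [e [e [t [f [p num]]]] ^ [t [f [p n]]]] + [t [t [f [p num]]] % [f [p num]]]]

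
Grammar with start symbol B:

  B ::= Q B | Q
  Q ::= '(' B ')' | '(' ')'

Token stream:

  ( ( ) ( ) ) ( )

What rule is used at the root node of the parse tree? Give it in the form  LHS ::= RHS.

B ::= Q B

[B [Q ( [B [Q ( )] [B [Q ( )]]] )] [B [Q ( )]]]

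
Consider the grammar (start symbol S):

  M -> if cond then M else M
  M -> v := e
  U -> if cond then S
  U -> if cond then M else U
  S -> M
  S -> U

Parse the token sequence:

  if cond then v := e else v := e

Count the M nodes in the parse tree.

3

[S [M if cond then [M v := e] else [M v := e]]]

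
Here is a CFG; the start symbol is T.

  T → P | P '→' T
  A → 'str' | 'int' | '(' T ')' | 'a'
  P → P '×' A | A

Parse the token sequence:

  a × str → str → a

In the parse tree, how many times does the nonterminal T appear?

3

[T [P [P [A a]] × [A str]] → [T [P [A str]] → [T [P [A a]]]]]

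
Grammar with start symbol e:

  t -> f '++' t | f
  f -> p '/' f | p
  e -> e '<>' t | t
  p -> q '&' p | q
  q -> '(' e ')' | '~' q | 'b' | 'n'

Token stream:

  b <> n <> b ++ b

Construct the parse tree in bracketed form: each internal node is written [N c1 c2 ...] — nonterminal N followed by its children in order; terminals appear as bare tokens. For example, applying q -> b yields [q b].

e
e <> t
e <> t <> t
t <> t <> t
f <> t <> t
p <> t <> t
q <> t <> t
b <> t <> t
b <> f <> t
b <> p <> t
b <> q <> t
b <> n <> t
b <> n <> f ++ t
b <> n <> p ++ t
b <> n <> q ++ t
b <> n <> b ++ t
b <> n <> b ++ f
b <> n <> b ++ p
b <> n <> b ++ q
b <> n <> b ++ b

[e [e [e [t [f [p [q b]]]]] <> [t [f [p [q n]]]]] <> [t [f [p [q b]]] ++ [t [f [p [q b]]]]]]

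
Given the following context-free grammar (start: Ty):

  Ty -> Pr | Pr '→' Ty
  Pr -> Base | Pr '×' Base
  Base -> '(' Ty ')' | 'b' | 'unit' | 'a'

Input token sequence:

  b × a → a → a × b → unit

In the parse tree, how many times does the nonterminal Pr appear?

[Ty [Pr [Pr [Base b]] × [Base a]] → [Ty [Pr [Base a]] → [Ty [Pr [Pr [Base a]] × [Base b]] → [Ty [Pr [Base unit]]]]]]

6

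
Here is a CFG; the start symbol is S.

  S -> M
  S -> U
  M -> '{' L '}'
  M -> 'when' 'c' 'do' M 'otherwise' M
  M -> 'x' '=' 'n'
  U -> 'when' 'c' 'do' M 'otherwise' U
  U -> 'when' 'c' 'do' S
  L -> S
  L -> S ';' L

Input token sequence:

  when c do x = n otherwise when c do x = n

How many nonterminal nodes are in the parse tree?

6

[S [U when c do [M x = n] otherwise [U when c do [S [M x = n]]]]]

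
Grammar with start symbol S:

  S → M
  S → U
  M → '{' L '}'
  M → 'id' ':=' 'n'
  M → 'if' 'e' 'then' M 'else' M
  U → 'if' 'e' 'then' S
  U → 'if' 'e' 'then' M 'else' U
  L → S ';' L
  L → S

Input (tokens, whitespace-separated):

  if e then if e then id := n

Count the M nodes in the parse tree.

[S [U if e then [S [U if e then [S [M id := n]]]]]]

1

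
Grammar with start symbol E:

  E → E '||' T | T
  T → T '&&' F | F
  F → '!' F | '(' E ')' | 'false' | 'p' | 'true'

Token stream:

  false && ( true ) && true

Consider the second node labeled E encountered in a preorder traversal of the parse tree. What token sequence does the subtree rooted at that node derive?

[E [T [T [T [F false]] && [F ( [E [T [F true]]] )]] && [F true]]]

true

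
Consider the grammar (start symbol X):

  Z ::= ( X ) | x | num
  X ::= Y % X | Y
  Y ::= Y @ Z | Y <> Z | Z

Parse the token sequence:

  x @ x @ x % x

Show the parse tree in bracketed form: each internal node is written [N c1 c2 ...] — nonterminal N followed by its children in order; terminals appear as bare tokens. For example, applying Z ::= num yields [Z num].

[X [Y [Y [Y [Z x]] @ [Z x]] @ [Z x]] % [X [Y [Z x]]]]

X
Y % X
Y @ Z % X
Y @ Z @ Z % X
Z @ Z @ Z % X
x @ Z @ Z % X
x @ x @ Z % X
x @ x @ x % X
x @ x @ x % Y
x @ x @ x % Z
x @ x @ x % x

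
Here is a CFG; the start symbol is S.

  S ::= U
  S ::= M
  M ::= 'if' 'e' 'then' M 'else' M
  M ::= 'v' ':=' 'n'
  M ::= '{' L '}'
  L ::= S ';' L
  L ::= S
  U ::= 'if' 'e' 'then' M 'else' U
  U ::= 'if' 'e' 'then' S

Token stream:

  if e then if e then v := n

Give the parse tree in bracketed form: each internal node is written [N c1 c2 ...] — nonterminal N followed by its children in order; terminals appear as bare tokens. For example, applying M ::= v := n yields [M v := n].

S
U
if e then S
if e then U
if e then if e then S
if e then if e then M
if e then if e then v := n

[S [U if e then [S [U if e then [S [M v := n]]]]]]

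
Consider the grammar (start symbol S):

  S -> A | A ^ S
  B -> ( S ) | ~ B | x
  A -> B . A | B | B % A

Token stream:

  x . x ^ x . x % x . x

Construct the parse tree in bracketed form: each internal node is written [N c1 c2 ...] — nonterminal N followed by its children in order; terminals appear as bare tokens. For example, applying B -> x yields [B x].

[S [A [B x] . [A [B x]]] ^ [S [A [B x] . [A [B x] % [A [B x] . [A [B x]]]]]]]

S
A ^ S
B . A ^ S
x . A ^ S
x . B ^ S
x . x ^ S
x . x ^ A
x . x ^ B . A
x . x ^ x . A
x . x ^ x . B % A
x . x ^ x . x % A
x . x ^ x . x % B . A
x . x ^ x . x % x . A
x . x ^ x . x % x . B
x . x ^ x . x % x . x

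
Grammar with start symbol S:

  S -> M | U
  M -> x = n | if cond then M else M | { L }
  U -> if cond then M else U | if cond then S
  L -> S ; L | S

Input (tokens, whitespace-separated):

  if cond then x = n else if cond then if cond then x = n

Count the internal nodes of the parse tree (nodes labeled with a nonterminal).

[S [U if cond then [M x = n] else [U if cond then [S [U if cond then [S [M x = n]]]]]]]

8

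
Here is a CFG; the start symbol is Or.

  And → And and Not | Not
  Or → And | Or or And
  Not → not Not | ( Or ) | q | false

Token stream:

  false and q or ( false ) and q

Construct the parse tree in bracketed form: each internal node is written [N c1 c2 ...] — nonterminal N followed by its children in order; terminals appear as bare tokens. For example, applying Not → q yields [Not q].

Or
Or or And
And or And
And and Not or And
Not and Not or And
false and Not or And
false and q or And
false and q or And and Not
false and q or Not and Not
false and q or ( Or ) and Not
false and q or ( And ) and Not
false and q or ( Not ) and Not
false and q or ( false ) and Not
false and q or ( false ) and q

[Or [Or [And [And [Not false]] and [Not q]]] or [And [And [Not ( [Or [And [Not false]]] )]] and [Not q]]]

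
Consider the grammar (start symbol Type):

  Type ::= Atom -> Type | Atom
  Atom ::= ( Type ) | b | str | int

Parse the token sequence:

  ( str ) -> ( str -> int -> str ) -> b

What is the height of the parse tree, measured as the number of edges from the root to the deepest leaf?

7

[Type [Atom ( [Type [Atom str]] )] -> [Type [Atom ( [Type [Atom str] -> [Type [Atom int] -> [Type [Atom str]]]] )] -> [Type [Atom b]]]]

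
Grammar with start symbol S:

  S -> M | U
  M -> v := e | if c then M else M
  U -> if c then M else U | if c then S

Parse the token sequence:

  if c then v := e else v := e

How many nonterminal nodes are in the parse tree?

[S [M if c then [M v := e] else [M v := e]]]

4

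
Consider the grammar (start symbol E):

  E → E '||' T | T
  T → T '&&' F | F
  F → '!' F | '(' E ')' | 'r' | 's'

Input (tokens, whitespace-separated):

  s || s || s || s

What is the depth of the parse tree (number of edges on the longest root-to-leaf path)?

[E [E [E [E [T [F s]]] || [T [F s]]] || [T [F s]]] || [T [F s]]]

6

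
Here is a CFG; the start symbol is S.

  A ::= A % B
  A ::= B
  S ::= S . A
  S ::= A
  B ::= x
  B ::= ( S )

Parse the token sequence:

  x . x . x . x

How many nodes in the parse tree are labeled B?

[S [S [S [S [A [B x]]] . [A [B x]]] . [A [B x]]] . [A [B x]]]

4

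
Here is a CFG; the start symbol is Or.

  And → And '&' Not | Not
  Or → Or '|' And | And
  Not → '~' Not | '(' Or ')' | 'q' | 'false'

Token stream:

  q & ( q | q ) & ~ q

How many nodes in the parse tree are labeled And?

[Or [And [And [And [Not q]] & [Not ( [Or [Or [And [Not q]]] | [And [Not q]]] )]] & [Not ~ [Not q]]]]

5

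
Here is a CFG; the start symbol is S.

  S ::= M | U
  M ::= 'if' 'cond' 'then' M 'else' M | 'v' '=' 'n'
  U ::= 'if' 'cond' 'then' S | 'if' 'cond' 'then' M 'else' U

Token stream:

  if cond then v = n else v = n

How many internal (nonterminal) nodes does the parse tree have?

[S [M if cond then [M v = n] else [M v = n]]]

4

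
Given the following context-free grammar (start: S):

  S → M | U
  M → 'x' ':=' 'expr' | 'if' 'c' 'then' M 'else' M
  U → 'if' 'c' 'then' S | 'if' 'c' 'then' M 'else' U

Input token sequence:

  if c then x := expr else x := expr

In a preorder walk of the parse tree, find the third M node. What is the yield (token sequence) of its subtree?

[S [M if c then [M x := expr] else [M x := expr]]]

x := expr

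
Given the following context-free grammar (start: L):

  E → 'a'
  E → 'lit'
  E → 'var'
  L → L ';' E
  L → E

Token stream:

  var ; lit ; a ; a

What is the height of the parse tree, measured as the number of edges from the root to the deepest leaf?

5

[L [L [L [L [E var]] ; [E lit]] ; [E a]] ; [E a]]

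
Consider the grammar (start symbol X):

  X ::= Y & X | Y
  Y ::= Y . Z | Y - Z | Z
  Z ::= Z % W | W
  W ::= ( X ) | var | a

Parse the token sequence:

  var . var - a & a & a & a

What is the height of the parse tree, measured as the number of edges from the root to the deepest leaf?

7

[X [Y [Y [Y [Z [W var]]] . [Z [W var]]] - [Z [W a]]] & [X [Y [Z [W a]]] & [X [Y [Z [W a]]] & [X [Y [Z [W a]]]]]]]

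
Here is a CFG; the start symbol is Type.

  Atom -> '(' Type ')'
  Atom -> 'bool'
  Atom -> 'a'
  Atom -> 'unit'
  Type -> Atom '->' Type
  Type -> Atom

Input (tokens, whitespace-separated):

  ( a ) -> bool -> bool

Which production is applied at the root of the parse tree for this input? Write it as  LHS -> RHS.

Type -> Atom '->' Type

[Type [Atom ( [Type [Atom a]] )] -> [Type [Atom bool] -> [Type [Atom bool]]]]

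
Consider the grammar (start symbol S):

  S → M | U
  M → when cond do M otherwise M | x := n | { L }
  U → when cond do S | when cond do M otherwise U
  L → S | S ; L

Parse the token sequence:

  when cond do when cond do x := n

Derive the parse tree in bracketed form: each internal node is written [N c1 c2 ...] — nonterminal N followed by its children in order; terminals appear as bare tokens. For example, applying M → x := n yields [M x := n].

[S [U when cond do [S [U when cond do [S [M x := n]]]]]]

S
U
when cond do S
when cond do U
when cond do when cond do S
when cond do when cond do M
when cond do when cond do x := n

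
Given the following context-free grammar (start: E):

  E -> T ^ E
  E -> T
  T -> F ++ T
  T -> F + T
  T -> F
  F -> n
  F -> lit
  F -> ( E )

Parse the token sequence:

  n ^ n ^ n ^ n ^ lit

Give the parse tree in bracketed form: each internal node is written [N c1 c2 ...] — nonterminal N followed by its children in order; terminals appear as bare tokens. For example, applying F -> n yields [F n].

E
T ^ E
F ^ E
n ^ E
n ^ T ^ E
n ^ F ^ E
n ^ n ^ E
n ^ n ^ T ^ E
n ^ n ^ F ^ E
n ^ n ^ n ^ E
n ^ n ^ n ^ T ^ E
n ^ n ^ n ^ F ^ E
n ^ n ^ n ^ n ^ E
n ^ n ^ n ^ n ^ T
n ^ n ^ n ^ n ^ F
n ^ n ^ n ^ n ^ lit

[E [T [F n]] ^ [E [T [F n]] ^ [E [T [F n]] ^ [E [T [F n]] ^ [E [T [F lit]]]]]]]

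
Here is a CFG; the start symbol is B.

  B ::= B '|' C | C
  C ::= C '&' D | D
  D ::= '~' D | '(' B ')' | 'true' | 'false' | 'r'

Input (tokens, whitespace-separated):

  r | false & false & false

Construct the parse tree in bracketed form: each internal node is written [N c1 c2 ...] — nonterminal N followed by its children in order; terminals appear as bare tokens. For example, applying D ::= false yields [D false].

B
B | C
C | C
D | C
r | C
r | C & D
r | C & D & D
r | D & D & D
r | false & D & D
r | false & false & D
r | false & false & false

[B [B [C [D r]]] | [C [C [C [D false]] & [D false]] & [D false]]]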